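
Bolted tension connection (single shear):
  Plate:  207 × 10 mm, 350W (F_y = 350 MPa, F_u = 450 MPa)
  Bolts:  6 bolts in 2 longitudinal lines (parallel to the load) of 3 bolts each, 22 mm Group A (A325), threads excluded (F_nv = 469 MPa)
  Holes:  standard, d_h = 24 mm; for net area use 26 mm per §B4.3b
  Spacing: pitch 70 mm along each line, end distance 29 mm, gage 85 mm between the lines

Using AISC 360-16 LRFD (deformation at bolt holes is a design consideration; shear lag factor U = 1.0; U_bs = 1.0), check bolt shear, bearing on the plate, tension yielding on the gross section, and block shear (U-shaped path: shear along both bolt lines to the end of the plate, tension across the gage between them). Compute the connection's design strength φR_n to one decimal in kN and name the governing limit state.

Bolt shear: A_b = π(22)²/4 = 380.13 mm². φR_n = 0.75 × 469 × 380.13 × 6 × 1 = 802.3 kN.
Bearing (10 mm plate, F_u = 450 MPa): end bolts L_c = 29 − 24/2 = 17, R_n = min(1.2×17×10×450, 2.4×22×10×450) = 91.8 kN/bolt; interior L_c = 70 − 24 = 46, R_n = 237.6 kN/bolt. φR_n = 0.75 × (2×91.8 + 4×237.6) = 850.5 kN.
Tension yield (gross): A_g = 207×10 = 2070 mm². φR_n = 0.90 × 350 × 2070 = 652.1 kN.
Block shear: shear path 2×[29+2×70] = 2×169 mm, A_gv = 3380, A_nv = 2×(169 − 2.5×26)×10 = 2080 mm²; tension across gage: (85 − 1×26)×10 = 590 mm². R_n = min(0.6×450×2080, 0.6×350×3380) + 1.0×450×590 = min(561.6, 709.8) + 265.5 = 827.1 kN. φR_n = 0.75 × 827.1 = 620.3 kN.
Governing: min(802.3, 850.5, 652.1, 620.3) = 620.3 kN → block shear.

620.3 kN (block shear governs)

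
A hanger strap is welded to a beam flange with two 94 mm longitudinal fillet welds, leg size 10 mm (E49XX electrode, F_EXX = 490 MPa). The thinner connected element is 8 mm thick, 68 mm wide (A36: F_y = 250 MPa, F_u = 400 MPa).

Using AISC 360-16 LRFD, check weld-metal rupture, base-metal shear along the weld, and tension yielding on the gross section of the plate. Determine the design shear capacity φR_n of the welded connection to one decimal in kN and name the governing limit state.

Weld metal: throat = 0.707×10 = 7.07 mm, L = 2×94 = 188 mm. φR_n = 0.75 × 0.6 × 490 × 7.07 × 188 = 293.1 kN.
Base metal shear (8 mm plate): yield φR_n = 1.0×0.6×250×8×188 = 225.6 kN; rupture φR_n = 0.75×0.6×400×8×188 = 270.7 kN; take 225.6 kN (yield).
Tension yield (gross): A_g = 68×8 = 544 mm². φR_n = 0.90 × 250 × 544 = 122.4 kN.
Governing: min(293.1, 225.6, 122.4) = 122.4 kN → gross-section yield.

122.4 kN (gross-section yield governs)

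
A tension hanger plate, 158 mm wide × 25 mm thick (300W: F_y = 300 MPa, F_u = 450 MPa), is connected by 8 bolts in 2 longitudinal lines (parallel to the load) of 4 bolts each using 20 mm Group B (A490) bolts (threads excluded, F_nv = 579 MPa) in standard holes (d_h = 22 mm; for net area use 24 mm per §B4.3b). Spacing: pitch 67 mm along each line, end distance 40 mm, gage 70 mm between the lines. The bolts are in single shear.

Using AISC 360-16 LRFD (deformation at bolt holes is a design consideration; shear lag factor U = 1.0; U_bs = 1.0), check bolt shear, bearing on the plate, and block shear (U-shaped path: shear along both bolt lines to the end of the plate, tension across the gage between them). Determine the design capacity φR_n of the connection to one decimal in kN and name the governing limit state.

Bolt shear: A_b = π(20)²/4 = 314.16 mm². φR_n = 0.75 × 579 × 314.16 × 8 × 1 = 1091.4 kN.
Bearing (25 mm plate, F_u = 450 MPa): end bolts L_c = 40 − 22/2 = 29, R_n = min(1.2×29×25×450, 2.4×20×25×450) = 391.5 kN/bolt; interior L_c = 67 − 22 = 45, R_n = 540 kN/bolt. φR_n = 0.75 × (2×391.5 + 6×540) = 3017.3 kN.
Block shear: shear path 2×[40+3×67] = 2×241 mm, A_gv = 12050, A_nv = 2×(241 − 3.5×24)×25 = 7850 mm²; tension across gage: (70 − 1×24)×25 = 1150 mm². R_n = min(0.6×450×7850, 0.6×300×12050) + 1.0×450×1150 = min(2119.5, 2169) + 517.5 = 2637 kN. φR_n = 0.75 × 2637 = 1977.8 kN.
Governing: min(1091.4, 3017.3, 1977.8) = 1091.4 kN → bolt shear.

1091.4 kN (bolt shear governs)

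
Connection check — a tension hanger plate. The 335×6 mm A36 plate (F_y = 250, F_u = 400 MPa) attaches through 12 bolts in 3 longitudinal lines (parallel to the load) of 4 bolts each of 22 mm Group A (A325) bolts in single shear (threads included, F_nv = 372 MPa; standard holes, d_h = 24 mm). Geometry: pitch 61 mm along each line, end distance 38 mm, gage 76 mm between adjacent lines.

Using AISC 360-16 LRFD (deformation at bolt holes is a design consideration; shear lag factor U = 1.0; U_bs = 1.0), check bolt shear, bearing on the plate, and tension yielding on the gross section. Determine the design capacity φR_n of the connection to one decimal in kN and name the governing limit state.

Bolt shear: A_b = π(22)²/4 = 380.13 mm². φR_n = 0.75 × 372 × 380.13 × 12 × 1 = 1272.7 kN.
Bearing (6 mm plate, F_u = 400 MPa): end bolts L_c = 38 − 24/2 = 26, R_n = min(1.2×26×6×400, 2.4×22×6×400) = 74.88 kN/bolt; interior L_c = 61 − 24 = 37, R_n = 106.56 kN/bolt. φR_n = 0.75 × (3×74.88 + 9×106.56) = 887.8 kN.
Tension yield (gross): A_g = 335×6 = 2010 mm². φR_n = 0.90 × 250 × 2010 = 452.3 kN.
Governing: min(1272.7, 887.8, 452.3) = 452.3 kN → gross-section yield.

452.3 kN (gross-section yield governs)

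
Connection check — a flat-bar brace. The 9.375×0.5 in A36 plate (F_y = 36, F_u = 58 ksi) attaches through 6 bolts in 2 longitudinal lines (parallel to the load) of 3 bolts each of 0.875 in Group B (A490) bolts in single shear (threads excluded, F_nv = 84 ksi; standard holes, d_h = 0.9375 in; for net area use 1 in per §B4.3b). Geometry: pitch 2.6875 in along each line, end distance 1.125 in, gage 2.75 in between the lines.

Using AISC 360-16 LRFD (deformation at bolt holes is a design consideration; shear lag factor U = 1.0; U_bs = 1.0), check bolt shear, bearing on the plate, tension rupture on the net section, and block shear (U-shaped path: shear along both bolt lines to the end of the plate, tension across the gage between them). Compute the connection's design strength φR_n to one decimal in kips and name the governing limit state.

Bolt shear: A_b = π(0.875)²/4 = 0.60132 in². φR_n = 0.75 × 84 × 0.60132 × 6 × 1 = 227.3 kips.
Bearing (0.5 in plate, F_u = 58 ksi): end bolts L_c = 1.125 − 0.9375/2 = 0.65625, R_n = min(1.2×0.65625×0.5×58, 2.4×0.875×0.5×58) = 22.838 kips/bolt; interior L_c = 2.6875 − 0.9375 = 1.75, R_n = 60.9 kips/bolt. φR_n = 0.75 × (2×22.838 + 4×60.9) = 217.0 kips.
Tension rupture (net): A_n = (9.375 − 2×1)×0.5 = 3.6875 in² (U = 1.0, A_e = A_n). φR_n = 0.75 × 58 × 3.6875 = 160.4 kips.
Block shear: shear path 2×[1.125+2×2.6875] = 2×6.5 in, A_gv = 6.5, A_nv = 2×(6.5 − 2.5×1)×0.5 = 4 in²; tension across gage: (2.75 − 1×1)×0.5 = 0.875 in². R_n = min(0.6×58×4, 0.6×36×6.5) + 1.0×58×0.875 = min(139.2, 140.4) + 50.75 = 189.95 kips. φR_n = 0.75 × 189.95 = 142.5 kips.
Governing: min(227.3, 217.0, 160.4, 142.5) = 142.5 kips → block shear.

142.5 kips (block shear governs)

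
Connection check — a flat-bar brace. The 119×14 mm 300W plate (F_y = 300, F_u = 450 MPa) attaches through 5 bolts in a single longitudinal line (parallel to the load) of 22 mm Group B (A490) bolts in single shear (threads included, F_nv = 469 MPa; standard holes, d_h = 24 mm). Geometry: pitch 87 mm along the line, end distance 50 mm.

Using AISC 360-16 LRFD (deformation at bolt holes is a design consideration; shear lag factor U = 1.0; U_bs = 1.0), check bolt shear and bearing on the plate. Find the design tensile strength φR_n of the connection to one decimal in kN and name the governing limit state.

Bolt shear: A_b = π(22)²/4 = 380.13 mm². φR_n = 0.75 × 469 × 380.13 × 5 × 1 = 668.6 kN.
Bearing (14 mm plate, F_u = 450 MPa): end bolts L_c = 50 − 24/2 = 38, R_n = min(1.2×38×14×450, 2.4×22×14×450) = 287.28 kN/bolt; interior L_c = 87 − 24 = 63, R_n = 332.64 kN/bolt. φR_n = 0.75 × (1×287.28 + 4×332.64) = 1213.4 kN.
Governing: min(668.6, 1213.4) = 668.6 kN → bolt shear.

668.6 kN (bolt shear governs)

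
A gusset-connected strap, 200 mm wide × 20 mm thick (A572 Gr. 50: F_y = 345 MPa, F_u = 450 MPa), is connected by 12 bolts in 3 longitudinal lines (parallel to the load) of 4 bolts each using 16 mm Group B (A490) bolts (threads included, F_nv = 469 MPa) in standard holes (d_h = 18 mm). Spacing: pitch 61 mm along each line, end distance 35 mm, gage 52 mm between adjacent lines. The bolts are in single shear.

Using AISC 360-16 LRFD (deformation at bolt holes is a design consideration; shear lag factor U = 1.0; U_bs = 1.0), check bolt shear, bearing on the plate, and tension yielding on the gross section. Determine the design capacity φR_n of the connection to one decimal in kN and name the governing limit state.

Bolt shear: A_b = π(16)²/4 = 201.06 mm². φR_n = 0.75 × 469 × 201.06 × 12 × 1 = 848.7 kN.
Bearing (20 mm plate, F_u = 450 MPa): end bolts L_c = 35 − 18/2 = 26, R_n = min(1.2×26×20×450, 2.4×16×20×450) = 280.8 kN/bolt; interior L_c = 61 − 18 = 43, R_n = 345.6 kN/bolt. φR_n = 0.75 × (3×280.8 + 9×345.6) = 2964.6 kN.
Tension yield (gross): A_g = 200×20 = 4000 mm². φR_n = 0.90 × 345 × 4000 = 1242.0 kN.
Governing: min(848.7, 2964.6, 1242.0) = 848.7 kN → bolt shear.

848.7 kN (bolt shear governs)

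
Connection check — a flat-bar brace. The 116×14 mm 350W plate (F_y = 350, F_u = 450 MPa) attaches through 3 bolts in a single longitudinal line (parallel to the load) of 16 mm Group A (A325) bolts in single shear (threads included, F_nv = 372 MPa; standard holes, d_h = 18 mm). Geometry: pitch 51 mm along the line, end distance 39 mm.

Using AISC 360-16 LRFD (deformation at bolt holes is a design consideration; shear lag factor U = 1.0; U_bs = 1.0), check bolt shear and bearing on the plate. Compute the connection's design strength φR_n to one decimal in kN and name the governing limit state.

Bolt shear: A_b = π(16)²/4 = 201.06 mm². φR_n = 0.75 × 372 × 201.06 × 3 × 1 = 168.3 kN.
Bearing (14 mm plate, F_u = 450 MPa): end bolts L_c = 39 − 18/2 = 30, R_n = min(1.2×30×14×450, 2.4×16×14×450) = 226.8 kN/bolt; interior L_c = 51 − 18 = 33, R_n = 241.92 kN/bolt. φR_n = 0.75 × (1×226.8 + 2×241.92) = 533.0 kN.
Governing: min(168.3, 533.0) = 168.3 kN → bolt shear.

168.3 kN (bolt shear governs)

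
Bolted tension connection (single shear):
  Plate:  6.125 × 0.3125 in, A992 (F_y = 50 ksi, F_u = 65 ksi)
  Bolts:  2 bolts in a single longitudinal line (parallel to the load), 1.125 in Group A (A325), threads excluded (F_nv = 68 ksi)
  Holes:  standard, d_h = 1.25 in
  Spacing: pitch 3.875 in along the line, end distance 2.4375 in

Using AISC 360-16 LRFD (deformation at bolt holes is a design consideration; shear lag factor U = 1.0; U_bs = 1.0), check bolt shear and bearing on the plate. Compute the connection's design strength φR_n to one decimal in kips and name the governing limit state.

74.3 kips (bearing governs)

Bolt shear: A_b = π(1.125)²/4 = 0.99402 in². φR_n = 0.75 × 68 × 0.99402 × 2 × 1 = 101.4 kips.
Bearing (0.3125 in plate, F_u = 65 ksi): end bolts L_c = 2.4375 − 1.25/2 = 1.8125, R_n = min(1.2×1.8125×0.3125×65, 2.4×1.125×0.3125×65) = 44.18 kips/bolt; interior L_c = 3.875 − 1.25 = 2.625, R_n = 54.844 kips/bolt. φR_n = 0.75 × (1×44.18 + 1×54.844) = 74.3 kips.
Governing: min(101.4, 74.3) = 74.3 kips → bearing.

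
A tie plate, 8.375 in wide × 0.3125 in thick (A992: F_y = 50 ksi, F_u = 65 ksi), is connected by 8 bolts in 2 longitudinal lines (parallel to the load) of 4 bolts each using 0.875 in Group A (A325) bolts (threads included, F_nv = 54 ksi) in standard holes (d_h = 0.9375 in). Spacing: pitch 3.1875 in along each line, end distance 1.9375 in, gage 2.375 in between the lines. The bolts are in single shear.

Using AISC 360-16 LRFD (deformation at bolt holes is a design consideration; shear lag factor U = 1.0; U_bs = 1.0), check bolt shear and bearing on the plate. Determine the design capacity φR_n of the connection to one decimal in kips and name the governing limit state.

Bolt shear: A_b = π(0.875)²/4 = 0.60132 in². φR_n = 0.75 × 54 × 0.60132 × 8 × 1 = 194.8 kips.
Bearing (0.3125 in plate, F_u = 65 ksi): end bolts L_c = 1.9375 − 0.9375/2 = 1.46875, R_n = min(1.2×1.46875×0.3125×65, 2.4×0.875×0.3125×65) = 35.801 kips/bolt; interior L_c = 3.1875 − 0.9375 = 2.25, R_n = 42.656 kips/bolt. φR_n = 0.75 × (2×35.801 + 6×42.656) = 245.7 kips.
Governing: min(194.8, 245.7) = 194.8 kips → bolt shear.

194.8 kips (bolt shear governs)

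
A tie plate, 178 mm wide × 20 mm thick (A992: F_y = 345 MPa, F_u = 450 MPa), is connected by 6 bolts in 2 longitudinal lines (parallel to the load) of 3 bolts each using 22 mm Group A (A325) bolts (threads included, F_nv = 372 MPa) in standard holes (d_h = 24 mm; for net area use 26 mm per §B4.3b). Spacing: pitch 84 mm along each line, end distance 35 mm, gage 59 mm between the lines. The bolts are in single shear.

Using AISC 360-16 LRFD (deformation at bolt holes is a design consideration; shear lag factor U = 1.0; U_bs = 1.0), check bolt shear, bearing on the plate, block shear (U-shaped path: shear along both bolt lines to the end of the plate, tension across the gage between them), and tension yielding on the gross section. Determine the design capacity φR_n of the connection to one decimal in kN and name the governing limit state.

636.3 kN (bolt shear governs)

Bolt shear: A_b = π(22)²/4 = 380.13 mm². φR_n = 0.75 × 372 × 380.13 × 6 × 1 = 636.3 kN.
Bearing (20 mm plate, F_u = 450 MPa): end bolts L_c = 35 − 24/2 = 23, R_n = min(1.2×23×20×450, 2.4×22×20×450) = 248.4 kN/bolt; interior L_c = 84 − 24 = 60, R_n = 475.2 kN/bolt. φR_n = 0.75 × (2×248.4 + 4×475.2) = 1798.2 kN.
Block shear: shear path 2×[35+2×84] = 2×203 mm, A_gv = 8120, A_nv = 2×(203 − 2.5×26)×20 = 5520 mm²; tension across gage: (59 − 1×26)×20 = 660 mm². R_n = min(0.6×450×5520, 0.6×345×8120) + 1.0×450×660 = min(1490.4, 1680.8) + 297 = 1787.4 kN. φR_n = 0.75 × 1787.4 = 1340.6 kN.
Tension yield (gross): A_g = 178×20 = 3560 mm². φR_n = 0.90 × 345 × 3560 = 1105.4 kN.
Governing: min(636.3, 1798.2, 1340.6, 1105.4) = 636.3 kN → bolt shear.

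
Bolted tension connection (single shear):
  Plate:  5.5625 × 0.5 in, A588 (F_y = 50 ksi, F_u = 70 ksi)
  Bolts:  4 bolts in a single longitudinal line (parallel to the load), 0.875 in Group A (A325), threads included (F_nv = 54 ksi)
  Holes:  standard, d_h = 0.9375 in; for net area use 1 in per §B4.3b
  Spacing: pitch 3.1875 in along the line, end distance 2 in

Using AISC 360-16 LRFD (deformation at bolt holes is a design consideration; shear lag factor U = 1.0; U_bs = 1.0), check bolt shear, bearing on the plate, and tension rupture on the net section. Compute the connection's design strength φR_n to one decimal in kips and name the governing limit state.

Bolt shear: A_b = π(0.875)²/4 = 0.60132 in². φR_n = 0.75 × 54 × 0.60132 × 4 × 1 = 97.4 kips.
Bearing (0.5 in plate, F_u = 70 ksi): end bolts L_c = 2 − 0.9375/2 = 1.53125, R_n = min(1.2×1.53125×0.5×70, 2.4×0.875×0.5×70) = 64.313 kips/bolt; interior L_c = 3.1875 − 0.9375 = 2.25, R_n = 73.5 kips/bolt. φR_n = 0.75 × (1×64.313 + 3×73.5) = 213.6 kips.
Tension rupture (net): A_n = (5.5625 − 1×1)×0.5 = 2.2813 in² (U = 1.0, A_e = A_n). φR_n = 0.75 × 70 × 2.2813 = 119.8 kips.
Governing: min(97.4, 213.6, 119.8) = 97.4 kips → bolt shear.

97.4 kips (bolt shear governs)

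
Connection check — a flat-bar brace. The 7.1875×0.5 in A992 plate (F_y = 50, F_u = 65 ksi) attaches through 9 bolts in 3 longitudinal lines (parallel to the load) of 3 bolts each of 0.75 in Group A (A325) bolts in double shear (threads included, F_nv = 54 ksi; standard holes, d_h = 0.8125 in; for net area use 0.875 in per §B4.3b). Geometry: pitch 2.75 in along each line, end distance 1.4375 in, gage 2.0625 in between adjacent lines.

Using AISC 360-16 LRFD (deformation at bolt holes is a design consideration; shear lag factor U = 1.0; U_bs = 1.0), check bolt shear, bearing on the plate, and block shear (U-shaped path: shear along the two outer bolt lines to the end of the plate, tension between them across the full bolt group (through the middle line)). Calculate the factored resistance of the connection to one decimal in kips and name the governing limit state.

196.8 kips (block shear governs)

Bolt shear: A_b = π(0.75)²/4 = 0.44179 in². φR_n = 0.75 × 54 × 0.44179 × 9 × 2 = 322.1 kips.
Bearing (0.5 in plate, F_u = 65 ksi): end bolts L_c = 1.4375 − 0.8125/2 = 1.03125, R_n = min(1.2×1.03125×0.5×65, 2.4×0.75×0.5×65) = 40.219 kips/bolt; interior L_c = 2.75 − 0.8125 = 1.9375, R_n = 58.5 kips/bolt. φR_n = 0.75 × (3×40.219 + 6×58.5) = 353.7 kips.
Block shear: shear path 2×[1.4375+2×2.75] = 2×6.9375 in, A_gv = 6.9375, A_nv = 2×(6.9375 − 2.5×0.875)×0.5 = 4.75 in²; tension across gage: (4.125 − 2×0.875)×0.5 = 1.1875 in². R_n = min(0.6×65×4.75, 0.6×50×6.9375) + 1.0×65×1.1875 = min(185.25, 208.13) + 77.188 = 262.44 kips. φR_n = 0.75 × 262.44 = 196.8 kips.
Governing: min(322.1, 353.7, 196.8) = 196.8 kips → block shear.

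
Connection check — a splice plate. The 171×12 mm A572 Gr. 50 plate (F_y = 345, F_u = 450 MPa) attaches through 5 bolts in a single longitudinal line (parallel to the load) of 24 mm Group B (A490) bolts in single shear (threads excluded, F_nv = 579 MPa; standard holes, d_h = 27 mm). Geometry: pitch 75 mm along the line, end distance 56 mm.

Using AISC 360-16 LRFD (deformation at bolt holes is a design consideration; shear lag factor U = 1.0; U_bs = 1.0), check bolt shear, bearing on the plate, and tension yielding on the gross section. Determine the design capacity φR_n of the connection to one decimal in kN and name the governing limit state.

637.1 kN (gross-section yield governs)

Bolt shear: A_b = π(24)²/4 = 452.39 mm². φR_n = 0.75 × 579 × 452.39 × 5 × 1 = 982.3 kN.
Bearing (12 mm plate, F_u = 450 MPa): end bolts L_c = 56 − 27/2 = 42.5, R_n = min(1.2×42.5×12×450, 2.4×24×12×450) = 275.4 kN/bolt; interior L_c = 75 − 27 = 48, R_n = 311.04 kN/bolt. φR_n = 0.75 × (1×275.4 + 4×311.04) = 1139.7 kN.
Tension yield (gross): A_g = 171×12 = 2052 mm². φR_n = 0.90 × 345 × 2052 = 637.1 kN.
Governing: min(982.3, 1139.7, 637.1) = 637.1 kN → gross-section yield.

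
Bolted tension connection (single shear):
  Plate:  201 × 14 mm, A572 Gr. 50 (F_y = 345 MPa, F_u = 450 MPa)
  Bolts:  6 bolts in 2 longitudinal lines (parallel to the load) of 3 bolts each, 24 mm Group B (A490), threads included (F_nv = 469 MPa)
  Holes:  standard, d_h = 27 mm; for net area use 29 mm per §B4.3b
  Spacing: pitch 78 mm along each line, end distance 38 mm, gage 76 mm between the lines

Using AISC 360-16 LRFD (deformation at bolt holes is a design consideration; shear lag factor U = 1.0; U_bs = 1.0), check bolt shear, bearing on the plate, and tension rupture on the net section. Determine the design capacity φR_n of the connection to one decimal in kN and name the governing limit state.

675.7 kN (net-section rupture governs)

Bolt shear: A_b = π(24)²/4 = 452.39 mm². φR_n = 0.75 × 469 × 452.39 × 6 × 1 = 954.8 kN.
Bearing (14 mm plate, F_u = 450 MPa): end bolts L_c = 38 − 27/2 = 24.5, R_n = min(1.2×24.5×14×450, 2.4×24×14×450) = 185.22 kN/bolt; interior L_c = 78 − 27 = 51, R_n = 362.88 kN/bolt. φR_n = 0.75 × (2×185.22 + 4×362.88) = 1366.5 kN.
Tension rupture (net): A_n = (201 − 2×29)×14 = 2002 mm² (U = 1.0, A_e = A_n). φR_n = 0.75 × 450 × 2002 = 675.7 kN.
Governing: min(954.8, 1366.5, 675.7) = 675.7 kN → net-section rupture.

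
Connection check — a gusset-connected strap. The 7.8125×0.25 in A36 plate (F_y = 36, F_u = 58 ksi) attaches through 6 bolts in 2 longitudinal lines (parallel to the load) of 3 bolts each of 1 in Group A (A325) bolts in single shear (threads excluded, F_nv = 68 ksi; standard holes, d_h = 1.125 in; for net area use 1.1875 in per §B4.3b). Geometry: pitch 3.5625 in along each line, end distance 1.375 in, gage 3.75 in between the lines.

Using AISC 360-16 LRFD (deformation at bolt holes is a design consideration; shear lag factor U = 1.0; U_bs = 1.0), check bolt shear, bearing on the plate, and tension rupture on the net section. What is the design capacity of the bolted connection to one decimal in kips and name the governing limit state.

59.1 kips (net-section rupture governs)

Bolt shear: A_b = π(1)²/4 = 0.7854 in². φR_n = 0.75 × 68 × 0.7854 × 6 × 1 = 240.3 kips.
Bearing (0.25 in plate, F_u = 58 ksi): end bolts L_c = 1.375 − 1.125/2 = 0.8125, R_n = min(1.2×0.8125×0.25×58, 2.4×1×0.25×58) = 14.138 kips/bolt; interior L_c = 3.5625 − 1.125 = 2.4375, R_n = 34.8 kips/bolt. φR_n = 0.75 × (2×14.138 + 4×34.8) = 125.6 kips.
Tension rupture (net): A_n = (7.8125 − 2×1.1875)×0.25 = 1.3594 in² (U = 1.0, A_e = A_n). φR_n = 0.75 × 58 × 1.3594 = 59.1 kips.
Governing: min(240.3, 125.6, 59.1) = 59.1 kips → net-section rupture.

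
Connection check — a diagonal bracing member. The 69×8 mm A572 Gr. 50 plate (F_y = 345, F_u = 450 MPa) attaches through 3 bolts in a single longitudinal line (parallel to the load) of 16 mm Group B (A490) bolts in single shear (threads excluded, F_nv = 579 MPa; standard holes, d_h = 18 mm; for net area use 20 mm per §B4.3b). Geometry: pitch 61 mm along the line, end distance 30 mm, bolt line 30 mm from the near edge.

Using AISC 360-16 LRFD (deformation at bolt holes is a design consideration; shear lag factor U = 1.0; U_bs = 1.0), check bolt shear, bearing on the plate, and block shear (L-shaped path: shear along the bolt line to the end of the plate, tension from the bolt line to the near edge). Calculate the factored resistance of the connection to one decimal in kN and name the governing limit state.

Bolt shear: A_b = π(16)²/4 = 201.06 mm². φR_n = 0.75 × 579 × 201.06 × 3 × 1 = 261.9 kN.
Bearing (8 mm plate, F_u = 450 MPa): end bolts L_c = 30 − 18/2 = 21, R_n = min(1.2×21×8×450, 2.4×16×8×450) = 90.72 kN/bolt; interior L_c = 61 − 18 = 43, R_n = 138.24 kN/bolt. φR_n = 0.75 × (1×90.72 + 2×138.24) = 275.4 kN.
Block shear: shear path 1×[30+2×61] = 1×152 mm, A_gv = 1216, A_nv = 1×(152 − 2.5×20)×8 = 816 mm²; tension to near edge: (30 − 0.5×20)×8 = 160 mm². R_n = min(0.6×450×816, 0.6×345×1216) + 1.0×450×160 = min(220.32, 251.71) + 72 = 292.32 kN. φR_n = 0.75 × 292.32 = 219.2 kN.
Governing: min(261.9, 275.4, 219.2) = 219.2 kN → block shear.

219.2 kN (block shear governs)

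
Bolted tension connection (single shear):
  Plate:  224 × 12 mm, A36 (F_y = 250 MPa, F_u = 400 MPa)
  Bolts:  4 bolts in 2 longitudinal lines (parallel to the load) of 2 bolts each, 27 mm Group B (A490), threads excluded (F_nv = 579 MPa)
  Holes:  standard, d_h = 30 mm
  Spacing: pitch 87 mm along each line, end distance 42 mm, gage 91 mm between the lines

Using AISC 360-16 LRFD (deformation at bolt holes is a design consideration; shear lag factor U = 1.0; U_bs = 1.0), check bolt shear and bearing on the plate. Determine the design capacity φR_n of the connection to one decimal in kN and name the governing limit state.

699.8 kN (bearing governs)

Bolt shear: A_b = π(27)²/4 = 572.56 mm². φR_n = 0.75 × 579 × 572.56 × 4 × 1 = 994.5 kN.
Bearing (12 mm plate, F_u = 400 MPa): end bolts L_c = 42 − 30/2 = 27, R_n = min(1.2×27×12×400, 2.4×27×12×400) = 155.52 kN/bolt; interior L_c = 87 − 30 = 57, R_n = 311.04 kN/bolt. φR_n = 0.75 × (2×155.52 + 2×311.04) = 699.8 kN.
Governing: min(994.5, 699.8) = 699.8 kN → bearing.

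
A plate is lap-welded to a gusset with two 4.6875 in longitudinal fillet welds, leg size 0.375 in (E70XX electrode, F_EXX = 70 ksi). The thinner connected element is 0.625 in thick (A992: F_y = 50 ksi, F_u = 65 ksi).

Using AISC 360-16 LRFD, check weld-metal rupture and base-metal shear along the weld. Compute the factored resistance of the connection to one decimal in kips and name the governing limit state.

Weld metal: throat = 0.707×0.375 = 0.26513 in, L = 2×4.6875 = 9.375 in. φR_n = 0.75 × 0.6 × 70 × 0.26513 × 9.375 = 78.3 kips.
Base metal shear (0.625 in plate): yield φR_n = 1.0×0.6×50×0.625×9.375 = 175.8 kips; rupture φR_n = 0.75×0.6×65×0.625×9.375 = 171.4 kips; take 171.4 kips (rupture).
Governing: min(78.3, 171.4) = 78.3 kips → weld metal.

78.3 kips (weld metal governs)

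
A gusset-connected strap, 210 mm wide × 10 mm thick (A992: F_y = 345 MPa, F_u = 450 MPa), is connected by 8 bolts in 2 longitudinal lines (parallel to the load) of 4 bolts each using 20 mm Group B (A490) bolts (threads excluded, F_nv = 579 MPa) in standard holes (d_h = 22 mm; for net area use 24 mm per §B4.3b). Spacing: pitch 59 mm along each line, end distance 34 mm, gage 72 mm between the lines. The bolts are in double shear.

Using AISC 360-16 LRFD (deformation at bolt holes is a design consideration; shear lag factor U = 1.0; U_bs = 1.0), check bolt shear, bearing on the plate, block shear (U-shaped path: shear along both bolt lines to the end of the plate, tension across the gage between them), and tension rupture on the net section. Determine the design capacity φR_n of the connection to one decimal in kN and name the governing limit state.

Bolt shear: A_b = π(20)²/4 = 314.16 mm². φR_n = 0.75 × 579 × 314.16 × 8 × 2 = 2182.8 kN.
Bearing (10 mm plate, F_u = 450 MPa): end bolts L_c = 34 − 22/2 = 23, R_n = min(1.2×23×10×450, 2.4×20×10×450) = 124.2 kN/bolt; interior L_c = 59 − 22 = 37, R_n = 199.8 kN/bolt. φR_n = 0.75 × (2×124.2 + 6×199.8) = 1085.4 kN.
Block shear: shear path 2×[34+3×59] = 2×211 mm, A_gv = 4220, A_nv = 2×(211 − 3.5×24)×10 = 2540 mm²; tension across gage: (72 − 1×24)×10 = 480 mm². R_n = min(0.6×450×2540, 0.6×345×4220) + 1.0×450×480 = min(685.8, 873.54) + 216 = 901.8 kN. φR_n = 0.75 × 901.8 = 676.4 kN.
Tension rupture (net): A_n = (210 − 2×24)×10 = 1620 mm² (U = 1.0, A_e = A_n). φR_n = 0.75 × 450 × 1620 = 546.8 kN.
Governing: min(2182.8, 1085.4, 676.4, 546.8) = 546.8 kN → net-section rupture.

546.8 kN (net-section rupture governs)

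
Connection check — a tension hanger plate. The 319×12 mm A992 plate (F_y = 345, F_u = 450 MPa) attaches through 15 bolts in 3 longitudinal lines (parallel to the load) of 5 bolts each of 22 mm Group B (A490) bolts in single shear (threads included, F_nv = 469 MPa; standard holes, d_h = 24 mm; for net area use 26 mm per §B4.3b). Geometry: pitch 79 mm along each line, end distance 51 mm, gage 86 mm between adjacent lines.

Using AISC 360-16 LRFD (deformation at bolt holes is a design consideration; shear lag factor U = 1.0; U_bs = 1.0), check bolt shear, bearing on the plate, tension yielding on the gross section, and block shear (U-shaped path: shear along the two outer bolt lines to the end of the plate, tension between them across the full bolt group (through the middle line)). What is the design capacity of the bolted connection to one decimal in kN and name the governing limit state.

Bolt shear: A_b = π(22)²/4 = 380.13 mm². φR_n = 0.75 × 469 × 380.13 × 15 × 1 = 2005.7 kN.
Bearing (12 mm plate, F_u = 450 MPa): end bolts L_c = 51 − 24/2 = 39, R_n = min(1.2×39×12×450, 2.4×22×12×450) = 252.72 kN/bolt; interior L_c = 79 − 24 = 55, R_n = 285.12 kN/bolt. φR_n = 0.75 × (3×252.72 + 12×285.12) = 3134.7 kN.
Tension yield (gross): A_g = 319×12 = 3828 mm². φR_n = 0.90 × 345 × 3828 = 1188.6 kN.
Block shear: shear path 2×[51+4×79] = 2×367 mm, A_gv = 8808, A_nv = 2×(367 − 4.5×26)×12 = 6000 mm²; tension across gage: (172 − 2×26)×12 = 1440 mm². R_n = min(0.6×450×6000, 0.6×345×8808) + 1.0×450×1440 = min(1620, 1823.3) + 648 = 2268 kN. φR_n = 0.75 × 2268 = 1701.0 kN.
Governing: min(2005.7, 3134.7, 1188.6, 1701.0) = 1188.6 kN → gross-section yield.

1188.6 kN (gross-section yield governs)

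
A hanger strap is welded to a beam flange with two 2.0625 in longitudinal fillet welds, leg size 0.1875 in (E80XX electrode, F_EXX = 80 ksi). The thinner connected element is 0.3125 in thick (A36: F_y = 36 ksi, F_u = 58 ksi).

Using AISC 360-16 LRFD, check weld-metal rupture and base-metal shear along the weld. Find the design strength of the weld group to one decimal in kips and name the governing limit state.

Weld metal: throat = 0.707×0.1875 = 0.13256 in, L = 2×2.0625 = 4.125 in. φR_n = 0.75 × 0.6 × 80 × 0.13256 × 4.125 = 19.7 kips.
Base metal shear (0.3125 in plate): yield φR_n = 1.0×0.6×36×0.3125×4.125 = 27.8 kips; rupture φR_n = 0.75×0.6×58×0.3125×4.125 = 33.6 kips; take 27.8 kips (yield).
Governing: min(19.7, 27.8) = 19.7 kips → weld metal.

19.7 kips (weld metal governs)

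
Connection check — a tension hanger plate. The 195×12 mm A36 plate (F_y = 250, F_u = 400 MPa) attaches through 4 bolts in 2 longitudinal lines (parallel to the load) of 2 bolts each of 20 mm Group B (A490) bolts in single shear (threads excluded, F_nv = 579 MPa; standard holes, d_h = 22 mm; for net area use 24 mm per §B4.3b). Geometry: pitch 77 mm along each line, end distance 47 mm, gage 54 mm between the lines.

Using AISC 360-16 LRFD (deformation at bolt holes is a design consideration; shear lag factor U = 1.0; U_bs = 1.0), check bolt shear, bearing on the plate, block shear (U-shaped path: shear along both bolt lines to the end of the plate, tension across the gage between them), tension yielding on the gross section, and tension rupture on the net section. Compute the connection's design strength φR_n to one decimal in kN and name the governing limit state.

442.8 kN (block shear governs)

Bolt shear: A_b = π(20)²/4 = 314.16 mm². φR_n = 0.75 × 579 × 314.16 × 4 × 1 = 545.7 kN.
Bearing (12 mm plate, F_u = 400 MPa): end bolts L_c = 47 − 22/2 = 36, R_n = min(1.2×36×12×400, 2.4×20×12×400) = 207.36 kN/bolt; interior L_c = 77 − 22 = 55, R_n = 230.4 kN/bolt. φR_n = 0.75 × (2×207.36 + 2×230.4) = 656.6 kN.
Block shear: shear path 2×[47+1×77] = 2×124 mm, A_gv = 2976, A_nv = 2×(124 − 1.5×24)×12 = 2112 mm²; tension across gage: (54 − 1×24)×12 = 360 mm². R_n = min(0.6×400×2112, 0.6×250×2976) + 1.0×400×360 = min(506.88, 446.4) + 144 = 590.4 kN. φR_n = 0.75 × 590.4 = 442.8 kN.
Tension yield (gross): A_g = 195×12 = 2340 mm². φR_n = 0.90 × 250 × 2340 = 526.5 kN.
Tension rupture (net): A_n = (195 − 2×24)×12 = 1764 mm² (U = 1.0, A_e = A_n). φR_n = 0.75 × 400 × 1764 = 529.2 kN.
Governing: min(545.7, 656.6, 442.8, 526.5, 529.2) = 442.8 kN → block shear.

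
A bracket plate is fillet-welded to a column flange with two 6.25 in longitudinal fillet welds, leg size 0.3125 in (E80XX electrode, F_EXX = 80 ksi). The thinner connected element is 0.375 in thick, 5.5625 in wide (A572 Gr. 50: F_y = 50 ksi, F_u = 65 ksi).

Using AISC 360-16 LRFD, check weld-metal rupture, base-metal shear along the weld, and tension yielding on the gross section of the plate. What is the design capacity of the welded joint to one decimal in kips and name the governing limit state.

93.9 kips (gross-section yield governs)

Weld metal: throat = 0.707×0.3125 = 0.22094 in, L = 2×6.25 = 12.5 in. φR_n = 0.75 × 0.6 × 80 × 0.22094 × 12.5 = 99.4 kips.
Base metal shear (0.375 in plate): yield φR_n = 1.0×0.6×50×0.375×12.5 = 140.6 kips; rupture φR_n = 0.75×0.6×65×0.375×12.5 = 137.1 kips; take 137.1 kips (rupture).
Tension yield (gross): A_g = 5.5625×0.375 = 2.0859 in². φR_n = 0.90 × 50 × 2.0859 = 93.9 kips.
Governing: min(99.4, 137.1, 93.9) = 93.9 kips → gross-section yield.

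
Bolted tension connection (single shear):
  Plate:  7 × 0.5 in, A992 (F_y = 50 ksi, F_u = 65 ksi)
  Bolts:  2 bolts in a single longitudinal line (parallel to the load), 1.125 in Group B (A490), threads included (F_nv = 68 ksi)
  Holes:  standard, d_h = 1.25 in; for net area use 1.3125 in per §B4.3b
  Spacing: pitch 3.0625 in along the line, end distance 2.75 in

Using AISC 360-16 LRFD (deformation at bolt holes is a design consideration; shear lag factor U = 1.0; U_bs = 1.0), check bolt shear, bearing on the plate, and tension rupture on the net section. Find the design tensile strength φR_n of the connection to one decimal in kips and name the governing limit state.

Bolt shear: A_b = π(1.125)²/4 = 0.99402 in². φR_n = 0.75 × 68 × 0.99402 × 2 × 1 = 101.4 kips.
Bearing (0.5 in plate, F_u = 65 ksi): end bolts L_c = 2.75 − 1.25/2 = 2.125, R_n = min(1.2×2.125×0.5×65, 2.4×1.125×0.5×65) = 82.875 kips/bolt; interior L_c = 3.0625 − 1.25 = 1.8125, R_n = 70.688 kips/bolt. φR_n = 0.75 × (1×82.875 + 1×70.688) = 115.2 kips.
Tension rupture (net): A_n = (7 − 1×1.3125)×0.5 = 2.8438 in² (U = 1.0, A_e = A_n). φR_n = 0.75 × 65 × 2.8438 = 138.6 kips.
Governing: min(101.4, 115.2, 138.6) = 101.4 kips → bolt shear.

101.4 kips (bolt shear governs)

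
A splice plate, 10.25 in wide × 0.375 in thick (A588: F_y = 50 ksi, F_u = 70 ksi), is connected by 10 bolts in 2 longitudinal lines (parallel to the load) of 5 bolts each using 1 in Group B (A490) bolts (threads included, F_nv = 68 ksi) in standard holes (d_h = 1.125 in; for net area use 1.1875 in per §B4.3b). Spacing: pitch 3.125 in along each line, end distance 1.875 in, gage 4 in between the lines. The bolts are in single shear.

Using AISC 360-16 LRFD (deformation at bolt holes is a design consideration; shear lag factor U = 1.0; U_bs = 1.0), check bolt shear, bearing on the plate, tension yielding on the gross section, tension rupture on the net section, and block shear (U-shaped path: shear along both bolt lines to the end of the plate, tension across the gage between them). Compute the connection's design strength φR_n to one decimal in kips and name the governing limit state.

Bolt shear: A_b = π(1)²/4 = 0.7854 in². φR_n = 0.75 × 68 × 0.7854 × 10 × 1 = 400.6 kips.
Bearing (0.375 in plate, F_u = 70 ksi): end bolts L_c = 1.875 − 1.125/2 = 1.3125, R_n = min(1.2×1.3125×0.375×70, 2.4×1×0.375×70) = 41.344 kips/bolt; interior L_c = 3.125 − 1.125 = 2, R_n = 63 kips/bolt. φR_n = 0.75 × (2×41.344 + 8×63) = 440.0 kips.
Tension yield (gross): A_g = 10.25×0.375 = 3.8438 in². φR_n = 0.90 × 50 × 3.8438 = 173.0 kips.
Tension rupture (net): A_n = (10.25 − 2×1.1875)×0.375 = 2.9531 in² (U = 1.0, A_e = A_n). φR_n = 0.75 × 70 × 2.9531 = 155.0 kips.
Block shear: shear path 2×[1.875+4×3.125] = 2×14.375 in, A_gv = 10.781, A_nv = 2×(14.375 − 4.5×1.1875)×0.375 = 6.7734 in²; tension across gage: (4 − 1×1.1875)×0.375 = 1.0547 in². R_n = min(0.6×70×6.7734, 0.6×50×10.781) + 1.0×70×1.0547 = min(284.48, 323.43) + 73.829 = 358.31 kips. φR_n = 0.75 × 358.31 = 268.7 kips.
Governing: min(400.6, 440.0, 173.0, 155.0, 268.7) = 155.0 kips → net-section rupture.

155.0 kips (net-section rupture governs)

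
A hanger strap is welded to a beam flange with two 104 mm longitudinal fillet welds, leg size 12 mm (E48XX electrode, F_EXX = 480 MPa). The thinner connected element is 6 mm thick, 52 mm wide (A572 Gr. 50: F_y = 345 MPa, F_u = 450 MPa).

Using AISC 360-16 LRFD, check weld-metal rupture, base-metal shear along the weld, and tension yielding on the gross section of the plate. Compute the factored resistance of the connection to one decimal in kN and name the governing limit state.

Weld metal: throat = 0.707×12 = 8.484 mm, L = 2×104 = 208 mm. φR_n = 0.75 × 0.6 × 480 × 8.484 × 208 = 381.2 kN.
Base metal shear (6 mm plate): yield φR_n = 1.0×0.6×345×6×208 = 258.3 kN; rupture φR_n = 0.75×0.6×450×6×208 = 252.7 kN; take 252.7 kN (rupture).
Tension yield (gross): A_g = 52×6 = 312 mm². φR_n = 0.90 × 345 × 312 = 96.9 kN.
Governing: min(381.2, 252.7, 96.9) = 96.9 kN → gross-section yield.

96.9 kN (gross-section yield governs)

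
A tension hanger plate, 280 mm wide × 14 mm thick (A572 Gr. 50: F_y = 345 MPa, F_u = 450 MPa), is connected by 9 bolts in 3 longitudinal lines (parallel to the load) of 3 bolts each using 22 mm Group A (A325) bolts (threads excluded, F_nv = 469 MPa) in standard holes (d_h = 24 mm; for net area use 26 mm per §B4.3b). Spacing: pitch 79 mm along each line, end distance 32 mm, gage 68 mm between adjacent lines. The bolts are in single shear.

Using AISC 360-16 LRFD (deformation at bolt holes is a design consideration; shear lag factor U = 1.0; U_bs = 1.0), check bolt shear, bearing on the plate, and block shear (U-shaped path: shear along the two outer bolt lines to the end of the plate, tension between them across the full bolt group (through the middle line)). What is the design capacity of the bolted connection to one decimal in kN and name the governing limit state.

Bolt shear: A_b = π(22)²/4 = 380.13 mm². φR_n = 0.75 × 469 × 380.13 × 9 × 1 = 1203.4 kN.
Bearing (14 mm plate, F_u = 450 MPa): end bolts L_c = 32 − 24/2 = 20, R_n = min(1.2×20×14×450, 2.4×22×14×450) = 151.2 kN/bolt; interior L_c = 79 − 24 = 55, R_n = 332.64 kN/bolt. φR_n = 0.75 × (3×151.2 + 6×332.64) = 1837.1 kN.
Block shear: shear path 2×[32+2×79] = 2×190 mm, A_gv = 5320, A_nv = 2×(190 − 2.5×26)×14 = 3500 mm²; tension across gage: (136 − 2×26)×14 = 1176 mm². R_n = min(0.6×450×3500, 0.6×345×5320) + 1.0×450×1176 = min(945, 1101.2) + 529.2 = 1474.2 kN. φR_n = 0.75 × 1474.2 = 1105.7 kN.
Governing: min(1203.4, 1837.1, 1105.7) = 1105.7 kN → block shear.

1105.7 kN (block shear governs)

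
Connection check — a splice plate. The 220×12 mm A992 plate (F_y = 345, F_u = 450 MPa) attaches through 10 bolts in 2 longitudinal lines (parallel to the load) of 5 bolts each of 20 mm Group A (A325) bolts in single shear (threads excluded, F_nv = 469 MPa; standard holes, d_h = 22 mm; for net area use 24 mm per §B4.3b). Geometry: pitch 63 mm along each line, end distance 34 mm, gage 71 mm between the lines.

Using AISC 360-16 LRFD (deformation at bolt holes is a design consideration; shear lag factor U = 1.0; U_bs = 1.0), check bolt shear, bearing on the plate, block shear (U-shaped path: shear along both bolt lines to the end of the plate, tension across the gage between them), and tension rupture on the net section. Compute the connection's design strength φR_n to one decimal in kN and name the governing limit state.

Bolt shear: A_b = π(20)²/4 = 314.16 mm². φR_n = 0.75 × 469 × 314.16 × 10 × 1 = 1105.1 kN.
Bearing (12 mm plate, F_u = 450 MPa): end bolts L_c = 34 − 22/2 = 23, R_n = min(1.2×23×12×450, 2.4×20×12×450) = 149.04 kN/bolt; interior L_c = 63 − 22 = 41, R_n = 259.2 kN/bolt. φR_n = 0.75 × (2×149.04 + 8×259.2) = 1778.8 kN.
Block shear: shear path 2×[34+4×63] = 2×286 mm, A_gv = 6864, A_nv = 2×(286 − 4.5×24)×12 = 4272 mm²; tension across gage: (71 − 1×24)×12 = 564 mm². R_n = min(0.6×450×4272, 0.6×345×6864) + 1.0×450×564 = min(1153.4, 1420.8) + 253.8 = 1407.2 kN. φR_n = 0.75 × 1407.2 = 1055.4 kN.
Tension rupture (net): A_n = (220 − 2×24)×12 = 2064 mm² (U = 1.0, A_e = A_n). φR_n = 0.75 × 450 × 2064 = 696.6 kN.
Governing: min(1105.1, 1778.8, 1055.4, 696.6) = 696.6 kN → net-section rupture.

696.6 kN (net-section rupture governs)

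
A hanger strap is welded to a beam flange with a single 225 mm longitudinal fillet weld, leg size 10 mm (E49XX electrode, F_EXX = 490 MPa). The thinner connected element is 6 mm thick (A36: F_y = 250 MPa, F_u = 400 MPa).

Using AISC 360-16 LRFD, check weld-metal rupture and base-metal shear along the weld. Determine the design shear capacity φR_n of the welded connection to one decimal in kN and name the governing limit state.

Weld metal: throat = 0.707×10 = 7.07 mm, L = 225 mm. φR_n = 0.75 × 0.6 × 490 × 7.07 × 225 = 350.8 kN.
Base metal shear (6 mm plate): yield φR_n = 1.0×0.6×250×6×225 = 202.5 kN; rupture φR_n = 0.75×0.6×400×6×225 = 243.0 kN; take 202.5 kN (yield).
Governing: min(350.8, 202.5) = 202.5 kN → base-metal shear.

202.5 kN (base-metal shear governs)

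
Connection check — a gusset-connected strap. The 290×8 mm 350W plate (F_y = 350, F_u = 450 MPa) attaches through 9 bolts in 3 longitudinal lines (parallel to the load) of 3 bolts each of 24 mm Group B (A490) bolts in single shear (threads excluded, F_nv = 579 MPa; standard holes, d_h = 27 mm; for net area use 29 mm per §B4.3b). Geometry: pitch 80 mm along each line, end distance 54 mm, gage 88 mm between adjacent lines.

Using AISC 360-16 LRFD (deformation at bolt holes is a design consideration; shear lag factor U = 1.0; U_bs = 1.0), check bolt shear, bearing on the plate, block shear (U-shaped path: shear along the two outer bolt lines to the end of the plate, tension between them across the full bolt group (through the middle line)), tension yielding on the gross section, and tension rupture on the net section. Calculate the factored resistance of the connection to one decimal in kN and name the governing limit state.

548.1 kN (net-section rupture governs)

Bolt shear: A_b = π(24)²/4 = 452.39 mm². φR_n = 0.75 × 579 × 452.39 × 9 × 1 = 1768.1 kN.
Bearing (8 mm plate, F_u = 450 MPa): end bolts L_c = 54 − 27/2 = 40.5, R_n = min(1.2×40.5×8×450, 2.4×24×8×450) = 174.96 kN/bolt; interior L_c = 80 − 27 = 53, R_n = 207.36 kN/bolt. φR_n = 0.75 × (3×174.96 + 6×207.36) = 1326.8 kN.
Block shear: shear path 2×[54+2×80] = 2×214 mm, A_gv = 3424, A_nv = 2×(214 − 2.5×29)×8 = 2264 mm²; tension across gage: (176 − 2×29)×8 = 944 mm². R_n = min(0.6×450×2264, 0.6×350×3424) + 1.0×450×944 = min(611.28, 719.04) + 424.8 = 1036.1 kN. φR_n = 0.75 × 1036.1 = 777.1 kN.
Tension yield (gross): A_g = 290×8 = 2320 mm². φR_n = 0.90 × 350 × 2320 = 730.8 kN.
Tension rupture (net): A_n = (290 − 3×29)×8 = 1624 mm² (U = 1.0, A_e = A_n). φR_n = 0.75 × 450 × 1624 = 548.1 kN.
Governing: min(1768.1, 1326.8, 777.1, 730.8, 548.1) = 548.1 kN → net-section rupture.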